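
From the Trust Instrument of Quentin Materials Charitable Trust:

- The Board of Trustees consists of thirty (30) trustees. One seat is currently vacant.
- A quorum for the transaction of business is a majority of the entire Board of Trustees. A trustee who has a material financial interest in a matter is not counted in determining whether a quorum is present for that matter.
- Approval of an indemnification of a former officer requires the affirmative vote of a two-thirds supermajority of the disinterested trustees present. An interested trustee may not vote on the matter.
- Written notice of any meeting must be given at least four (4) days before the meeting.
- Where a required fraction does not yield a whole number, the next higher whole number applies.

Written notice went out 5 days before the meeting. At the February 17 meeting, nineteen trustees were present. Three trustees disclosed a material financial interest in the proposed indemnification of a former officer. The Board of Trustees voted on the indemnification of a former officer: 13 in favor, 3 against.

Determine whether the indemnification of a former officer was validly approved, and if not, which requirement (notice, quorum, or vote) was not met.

Valid — all requirements satisfied.

Notice: 5 days given; 4 required (5 ≥ 4). Satisfied.
Quorum: 19 present, but the 3 interested trustees do not count, leaving 16. Quorum is 16. Satisfied.
Vote: the indemnification of a former officer requires two-thirds of the disinterested trustees present (19 − 3 = 16). 2/3 of 16 = 10.67, rounded up to 11, so 11 affirmative votes are needed; 13 voted in favor. Satisfied.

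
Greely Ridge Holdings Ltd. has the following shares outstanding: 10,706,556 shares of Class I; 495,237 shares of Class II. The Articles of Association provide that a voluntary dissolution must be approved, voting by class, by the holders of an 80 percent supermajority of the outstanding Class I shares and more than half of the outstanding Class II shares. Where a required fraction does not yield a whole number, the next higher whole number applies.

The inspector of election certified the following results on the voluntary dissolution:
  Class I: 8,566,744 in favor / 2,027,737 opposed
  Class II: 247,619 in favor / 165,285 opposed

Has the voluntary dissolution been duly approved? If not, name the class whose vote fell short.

Class I: 4/5 of 10706556 = 8565244.80, rounded up to 8565245; 8,565,245 required, 8,566,744 in favor — approved.
Class II: a majority of 495237 is 247619; 247,619 required, 247,619 in favor — approved.

Approved — every class gave the required vote.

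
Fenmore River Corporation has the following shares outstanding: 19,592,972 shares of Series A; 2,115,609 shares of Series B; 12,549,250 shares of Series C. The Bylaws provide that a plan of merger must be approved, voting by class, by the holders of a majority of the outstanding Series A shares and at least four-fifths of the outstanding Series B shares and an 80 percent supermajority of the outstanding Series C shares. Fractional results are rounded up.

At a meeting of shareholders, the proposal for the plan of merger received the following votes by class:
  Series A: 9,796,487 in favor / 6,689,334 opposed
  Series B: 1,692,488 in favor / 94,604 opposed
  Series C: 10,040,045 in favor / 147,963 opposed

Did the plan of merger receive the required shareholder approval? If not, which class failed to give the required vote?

Series A: a majority of 19592972 is 9796487; 9,796,487 required, 9,796,487 in favor — approved.
Series B: 4/5 of 2115609 = 1692487.20, rounded up to 1692488; 1,692,488 required, 1,692,488 in favor — approved.
Series C: 4/5 of 12549250 = 10039400; 10,039,400 required, 10,040,045 in favor — approved.

Approved — every class gave the required vote.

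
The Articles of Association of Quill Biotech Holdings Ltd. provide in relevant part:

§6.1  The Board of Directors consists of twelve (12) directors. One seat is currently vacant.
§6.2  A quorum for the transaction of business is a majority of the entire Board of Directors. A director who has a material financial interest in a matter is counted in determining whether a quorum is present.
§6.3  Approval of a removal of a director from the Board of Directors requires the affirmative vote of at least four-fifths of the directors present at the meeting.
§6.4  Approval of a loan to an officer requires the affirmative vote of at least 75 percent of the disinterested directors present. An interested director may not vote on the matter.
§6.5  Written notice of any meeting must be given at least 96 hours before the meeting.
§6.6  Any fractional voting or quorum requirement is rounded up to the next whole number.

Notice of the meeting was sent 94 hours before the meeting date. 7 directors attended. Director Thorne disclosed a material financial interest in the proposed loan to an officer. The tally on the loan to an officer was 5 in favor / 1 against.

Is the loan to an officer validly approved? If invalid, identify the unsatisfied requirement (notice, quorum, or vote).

Notice: 94 hours given; 96 required (94 < 96). Not satisfied.
Quorum: 7 present (interested directors count toward quorum); quorum is 7. Satisfied.
Vote: the loan to an officer requires three-fourths of the disinterested directors present (7 − 1 = 6). 3/4 of 6 = 4.50, rounded up to 5, so 5 affirmative votes are needed; 5 voted in favor. Satisfied.

Invalid — notice requirement not satisfied.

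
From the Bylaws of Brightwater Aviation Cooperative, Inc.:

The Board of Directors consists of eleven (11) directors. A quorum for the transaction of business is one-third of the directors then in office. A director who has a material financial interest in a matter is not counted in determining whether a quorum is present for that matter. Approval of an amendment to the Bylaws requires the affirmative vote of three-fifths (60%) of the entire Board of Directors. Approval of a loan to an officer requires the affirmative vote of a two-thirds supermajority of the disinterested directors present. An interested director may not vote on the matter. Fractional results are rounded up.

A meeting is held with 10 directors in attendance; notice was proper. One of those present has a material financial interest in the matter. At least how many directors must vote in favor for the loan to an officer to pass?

The loan to an officer requires two-thirds of the disinterested directors present (10 − 1 = 9).
2/3 of 9 = 6.

6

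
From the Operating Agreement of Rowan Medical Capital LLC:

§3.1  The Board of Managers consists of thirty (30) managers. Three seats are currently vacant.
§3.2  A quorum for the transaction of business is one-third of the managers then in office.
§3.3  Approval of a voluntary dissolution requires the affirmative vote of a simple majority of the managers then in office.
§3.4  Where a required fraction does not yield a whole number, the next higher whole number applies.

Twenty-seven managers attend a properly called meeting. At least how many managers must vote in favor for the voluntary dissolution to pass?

The voluntary dissolution requires a majority of the managers then in office (27).
A majority of 27 is 14.

14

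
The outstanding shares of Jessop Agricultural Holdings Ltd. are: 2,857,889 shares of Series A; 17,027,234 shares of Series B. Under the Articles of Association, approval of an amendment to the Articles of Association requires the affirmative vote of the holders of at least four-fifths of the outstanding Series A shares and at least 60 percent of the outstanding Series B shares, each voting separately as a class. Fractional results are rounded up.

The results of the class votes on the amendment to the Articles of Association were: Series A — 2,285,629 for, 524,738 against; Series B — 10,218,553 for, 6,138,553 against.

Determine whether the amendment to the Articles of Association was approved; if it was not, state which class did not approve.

Not approved — the Series A shares did not give the required vote.

Series A: 4/5 of 2857889 = 2286311.20, rounded up to 2286312; 2,286,312 required, 2,285,629 in favor — not approved.
Series B: 3/5 of 17027234 = 10216340.40, rounded up to 10216341; 10,216,341 required, 10,218,553 in favor — approved.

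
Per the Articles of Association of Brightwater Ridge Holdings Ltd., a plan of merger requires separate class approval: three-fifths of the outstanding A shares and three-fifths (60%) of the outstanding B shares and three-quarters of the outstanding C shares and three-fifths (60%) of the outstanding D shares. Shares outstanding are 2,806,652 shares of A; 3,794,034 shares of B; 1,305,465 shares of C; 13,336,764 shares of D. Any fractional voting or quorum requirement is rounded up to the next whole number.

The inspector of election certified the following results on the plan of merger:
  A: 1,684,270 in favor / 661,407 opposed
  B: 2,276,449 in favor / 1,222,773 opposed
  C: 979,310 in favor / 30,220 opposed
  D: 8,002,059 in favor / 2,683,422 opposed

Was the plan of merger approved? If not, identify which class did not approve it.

A: 3/5 of 2806652 = 1683991.20, rounded up to 1683992; 1,683,992 required, 1,684,270 in favor — approved.
B: 3/5 of 3794034 = 2276420.40, rounded up to 2276421; 2,276,421 required, 2,276,449 in favor — approved.
C: 3/4 of 1305465 = 979098.75, rounded up to 979099; 979,099 required, 979,310 in favor — approved.
D: 3/5 of 13336764 = 8002058.40, rounded up to 8002059; 8,002,059 required, 8,002,059 in favor — approved.

Approved — every class gave the required vote.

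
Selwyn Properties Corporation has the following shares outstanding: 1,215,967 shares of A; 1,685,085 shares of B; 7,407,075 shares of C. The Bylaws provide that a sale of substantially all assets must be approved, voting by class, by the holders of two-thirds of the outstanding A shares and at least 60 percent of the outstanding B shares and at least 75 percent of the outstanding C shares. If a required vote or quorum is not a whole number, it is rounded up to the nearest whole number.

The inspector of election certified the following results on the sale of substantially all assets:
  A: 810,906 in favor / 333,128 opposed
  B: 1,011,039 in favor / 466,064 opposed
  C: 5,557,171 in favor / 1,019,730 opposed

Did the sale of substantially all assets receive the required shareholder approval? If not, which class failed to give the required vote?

A: 2/3 of 1215967 = 810644.67, rounded up to 810645; 810,645 required, 810,906 in favor — approved.
B: 3/5 of 1685085 = 1011051; 1,011,051 required, 1,011,039 in favor — not approved.
C: 3/4 of 7407075 = 5555306.25, rounded up to 5555307; 5,555,307 required, 5,557,171 in favor — approved.

Not approved — the B shares did not give the required vote.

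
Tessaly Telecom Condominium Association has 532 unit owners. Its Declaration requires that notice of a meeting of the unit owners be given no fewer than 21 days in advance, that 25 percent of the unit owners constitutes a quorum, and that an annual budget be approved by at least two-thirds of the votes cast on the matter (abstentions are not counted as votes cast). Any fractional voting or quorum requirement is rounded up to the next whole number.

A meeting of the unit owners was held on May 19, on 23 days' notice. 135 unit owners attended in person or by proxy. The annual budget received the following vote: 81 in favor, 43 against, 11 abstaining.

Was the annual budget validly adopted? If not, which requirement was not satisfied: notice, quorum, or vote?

Invalid — vote requirement not satisfied.

Notice: 23 days given; 21 required. Satisfied.
Quorum: 25% of 532 = 133; 135 present. Satisfied.
Vote: requires two-thirds of the votes cast (135 − 11 abstaining = 124); 2/3 of 124 = 82.67, rounded up to 83, so 83 needed; 81 in favor. Not satisfied.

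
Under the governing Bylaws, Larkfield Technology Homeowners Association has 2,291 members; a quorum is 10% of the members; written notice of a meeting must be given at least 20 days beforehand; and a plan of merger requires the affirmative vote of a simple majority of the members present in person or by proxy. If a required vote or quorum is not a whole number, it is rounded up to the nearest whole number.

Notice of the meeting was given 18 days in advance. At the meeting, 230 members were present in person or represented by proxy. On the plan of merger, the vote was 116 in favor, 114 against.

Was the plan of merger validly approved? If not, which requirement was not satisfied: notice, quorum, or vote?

Notice: 18 days given; 20 required. Not satisfied.
Quorum: 10% of 2,291 = 229.10, rounded up to 230; 230 present. Satisfied.
Vote: requires a majority of those present (230); a majority of 230 is 116, so 116 needed; 116 in favor. Satisfied.

Invalid — notice requirement not satisfied.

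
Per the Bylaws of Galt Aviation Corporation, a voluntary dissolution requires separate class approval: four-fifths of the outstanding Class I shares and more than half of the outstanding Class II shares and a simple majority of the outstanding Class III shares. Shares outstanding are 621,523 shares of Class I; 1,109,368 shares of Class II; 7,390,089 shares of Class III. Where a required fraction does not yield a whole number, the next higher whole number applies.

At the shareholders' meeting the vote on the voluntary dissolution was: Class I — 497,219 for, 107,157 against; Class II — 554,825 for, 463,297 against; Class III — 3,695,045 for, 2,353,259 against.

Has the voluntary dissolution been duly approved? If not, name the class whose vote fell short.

Class I: 4/5 of 621523 = 497218.40, rounded up to 497219; 497,219 required, 497,219 in favor — approved.
Class II: a majority of 1109368 is 554685; 554,685 required, 554,825 in favor — approved.
Class III: a majority of 7390089 is 3695045; 3,695,045 required, 3,695,045 in favor — approved.

Approved — every class gave the required vote.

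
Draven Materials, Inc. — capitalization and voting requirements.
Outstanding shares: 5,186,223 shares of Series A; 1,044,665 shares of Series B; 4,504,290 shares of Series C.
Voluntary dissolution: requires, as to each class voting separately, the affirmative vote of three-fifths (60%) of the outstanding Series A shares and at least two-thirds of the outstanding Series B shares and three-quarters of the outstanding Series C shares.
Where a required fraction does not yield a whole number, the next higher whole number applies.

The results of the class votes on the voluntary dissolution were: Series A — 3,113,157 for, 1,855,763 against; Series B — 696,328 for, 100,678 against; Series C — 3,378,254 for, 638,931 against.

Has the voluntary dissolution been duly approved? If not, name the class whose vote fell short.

Not approved — the Series B shares did not give the required vote.

Series A: 3/5 of 5186223 = 3111733.80, rounded up to 3111734; 3,111,734 required, 3,113,157 in favor — approved.
Series B: 2/3 of 1044665 = 696443.33, rounded up to 696444; 696,444 required, 696,328 in favor — not approved.
Series C: 3/4 of 4504290 = 3378217.50, rounded up to 3378218; 3,378,218 required, 3,378,254 in favor — approved.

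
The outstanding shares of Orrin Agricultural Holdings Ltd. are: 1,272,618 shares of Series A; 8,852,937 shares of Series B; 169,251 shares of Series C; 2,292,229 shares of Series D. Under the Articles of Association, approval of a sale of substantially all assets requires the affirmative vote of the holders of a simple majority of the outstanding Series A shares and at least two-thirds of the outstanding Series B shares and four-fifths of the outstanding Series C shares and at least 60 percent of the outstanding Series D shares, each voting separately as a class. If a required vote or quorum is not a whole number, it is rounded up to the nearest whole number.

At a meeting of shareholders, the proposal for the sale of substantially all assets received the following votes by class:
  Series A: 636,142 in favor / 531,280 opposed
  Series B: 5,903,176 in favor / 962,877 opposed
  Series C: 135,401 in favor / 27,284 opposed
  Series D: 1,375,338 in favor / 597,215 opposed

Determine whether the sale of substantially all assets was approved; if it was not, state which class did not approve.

Not approved — the Series A shares did not give the required vote.

Series A: a majority of 1272618 is 636310; 636,310 required, 636,142 in favor — not approved.
Series B: 2/3 of 8852937 = 5901958; 5,901,958 required, 5,903,176 in favor — approved.
Series C: 4/5 of 169251 = 135400.80, rounded up to 135401; 135,401 required, 135,401 in favor — approved.
Series D: 3/5 of 2292229 = 1375337.40, rounded up to 1375338; 1,375,338 required, 1,375,338 in favor — approved.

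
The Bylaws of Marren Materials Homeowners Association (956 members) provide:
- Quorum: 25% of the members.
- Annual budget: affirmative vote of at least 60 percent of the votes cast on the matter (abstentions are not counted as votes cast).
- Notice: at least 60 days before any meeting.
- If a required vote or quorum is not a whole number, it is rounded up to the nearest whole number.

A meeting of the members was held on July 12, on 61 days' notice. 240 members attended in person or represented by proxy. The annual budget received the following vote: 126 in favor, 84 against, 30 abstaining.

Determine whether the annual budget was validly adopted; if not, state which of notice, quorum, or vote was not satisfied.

Notice: 61 days given; 60 required. Satisfied.
Quorum: 25% of 956 = 239; 240 present. Satisfied.
Vote: requires three-fifths of the votes cast (240 − 30 abstaining = 210); 3/5 of 210 = 126, so 126 needed; 126 in favor. Satisfied.

Valid — all requirements satisfied.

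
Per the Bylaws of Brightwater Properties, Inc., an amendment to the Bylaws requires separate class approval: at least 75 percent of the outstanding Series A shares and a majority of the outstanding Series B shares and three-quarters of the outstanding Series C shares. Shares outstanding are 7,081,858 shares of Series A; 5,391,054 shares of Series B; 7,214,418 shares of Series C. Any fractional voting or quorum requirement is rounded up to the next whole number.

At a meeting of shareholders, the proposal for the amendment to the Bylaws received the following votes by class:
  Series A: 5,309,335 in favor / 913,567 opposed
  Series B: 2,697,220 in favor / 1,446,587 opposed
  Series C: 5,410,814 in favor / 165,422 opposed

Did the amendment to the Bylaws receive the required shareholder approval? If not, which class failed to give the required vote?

Series A: 3/4 of 7081858 = 5311393.50, rounded up to 5311394; 5,311,394 required, 5,309,335 in favor — not approved.
Series B: a majority of 5391054 is 2695528; 2,695,528 required, 2,697,220 in favor — approved.
Series C: 3/4 of 7214418 = 5410813.50, rounded up to 5410814; 5,410,814 required, 5,410,814 in favor — approved.

Not approved — the Series A shares did not give the required vote.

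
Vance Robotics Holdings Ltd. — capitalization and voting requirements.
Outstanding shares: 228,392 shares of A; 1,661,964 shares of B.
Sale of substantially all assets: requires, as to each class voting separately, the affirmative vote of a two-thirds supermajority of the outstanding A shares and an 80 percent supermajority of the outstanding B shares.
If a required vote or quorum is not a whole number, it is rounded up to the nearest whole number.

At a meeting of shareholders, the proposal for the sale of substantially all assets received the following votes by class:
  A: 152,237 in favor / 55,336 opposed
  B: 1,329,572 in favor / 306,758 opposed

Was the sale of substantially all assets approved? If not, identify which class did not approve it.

Not approved — the A shares did not give the required vote.

A: 2/3 of 228392 = 152261.33, rounded up to 152262; 152,262 required, 152,237 in favor — not approved.
B: 4/5 of 1661964 = 1329571.20, rounded up to 1329572; 1,329,572 required, 1,329,572 in favor — approved.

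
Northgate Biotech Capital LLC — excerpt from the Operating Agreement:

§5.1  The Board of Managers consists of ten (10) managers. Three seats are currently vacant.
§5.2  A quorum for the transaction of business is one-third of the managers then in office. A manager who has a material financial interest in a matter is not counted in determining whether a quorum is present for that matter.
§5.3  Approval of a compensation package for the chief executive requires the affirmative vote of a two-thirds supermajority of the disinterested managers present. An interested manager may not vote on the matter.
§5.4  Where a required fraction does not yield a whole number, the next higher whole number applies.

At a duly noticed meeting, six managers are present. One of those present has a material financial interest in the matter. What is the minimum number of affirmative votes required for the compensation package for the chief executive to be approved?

4

The compensation package for the chief executive requires two-thirds of the disinterested managers present (6 − 1 = 5).
2/3 of 5 = 3.33, rounded up to 4.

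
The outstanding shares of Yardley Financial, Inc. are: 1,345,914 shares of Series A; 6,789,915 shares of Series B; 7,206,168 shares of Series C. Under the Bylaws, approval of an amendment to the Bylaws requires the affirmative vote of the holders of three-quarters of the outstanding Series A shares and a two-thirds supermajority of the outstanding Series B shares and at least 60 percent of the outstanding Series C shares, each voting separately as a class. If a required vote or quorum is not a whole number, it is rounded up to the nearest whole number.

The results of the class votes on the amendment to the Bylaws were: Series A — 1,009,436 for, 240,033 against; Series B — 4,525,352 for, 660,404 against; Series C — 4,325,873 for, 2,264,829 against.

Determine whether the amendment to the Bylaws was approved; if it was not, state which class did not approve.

Series A: 3/4 of 1345914 = 1009435.50, rounded up to 1009436; 1,009,436 required, 1,009,436 in favor — approved.
Series B: 2/3 of 6789915 = 4526610; 4,526,610 required, 4,525,352 in favor — not approved.
Series C: 3/5 of 7206168 = 4323700.80, rounded up to 4323701; 4,323,701 required, 4,325,873 in favor — approved.

Not approved — the Series B shares did not give the required vote.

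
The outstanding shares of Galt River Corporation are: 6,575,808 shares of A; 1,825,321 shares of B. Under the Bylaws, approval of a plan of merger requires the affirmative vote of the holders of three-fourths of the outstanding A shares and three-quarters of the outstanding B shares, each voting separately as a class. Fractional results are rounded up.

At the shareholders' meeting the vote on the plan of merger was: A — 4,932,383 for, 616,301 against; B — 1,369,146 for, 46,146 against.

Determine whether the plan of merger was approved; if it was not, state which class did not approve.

A: 3/4 of 6575808 = 4931856; 4,931,856 required, 4,932,383 in favor — approved.
B: 3/4 of 1825321 = 1368990.75, rounded up to 1368991; 1,368,991 required, 1,369,146 in favor — approved.

Approved — every class gave the required vote.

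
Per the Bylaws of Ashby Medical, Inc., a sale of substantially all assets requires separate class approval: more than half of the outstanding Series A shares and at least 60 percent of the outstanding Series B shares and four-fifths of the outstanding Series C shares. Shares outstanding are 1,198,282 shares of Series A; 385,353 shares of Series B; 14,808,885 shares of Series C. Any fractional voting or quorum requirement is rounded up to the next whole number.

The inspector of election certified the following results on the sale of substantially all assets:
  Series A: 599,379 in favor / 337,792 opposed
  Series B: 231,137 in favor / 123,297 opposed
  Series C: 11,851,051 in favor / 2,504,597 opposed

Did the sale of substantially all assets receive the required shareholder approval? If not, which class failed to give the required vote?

Not approved — the Series B shares did not give the required vote.

Series A: a majority of 1198282 is 599142; 599,142 required, 599,379 in favor — approved.
Series B: 3/5 of 385353 = 231211.80, rounded up to 231212; 231,212 required, 231,137 in favor — not approved.
Series C: 4/5 of 14808885 = 11847108; 11,847,108 required, 11,851,051 in favor — approved.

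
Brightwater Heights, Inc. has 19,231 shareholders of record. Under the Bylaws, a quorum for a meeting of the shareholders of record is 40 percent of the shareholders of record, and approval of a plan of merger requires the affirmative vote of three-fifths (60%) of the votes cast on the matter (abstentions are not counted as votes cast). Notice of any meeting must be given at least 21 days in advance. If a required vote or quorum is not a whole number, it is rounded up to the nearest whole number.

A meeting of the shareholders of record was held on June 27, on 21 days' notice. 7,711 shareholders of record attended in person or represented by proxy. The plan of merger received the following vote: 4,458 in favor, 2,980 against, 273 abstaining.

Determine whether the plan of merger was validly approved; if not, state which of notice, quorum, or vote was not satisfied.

Invalid — vote requirement not satisfied.

Notice: 21 days given; 21 required. Satisfied.
Quorum: 40% of 19,231 = 7,692.40, rounded up to 7,693; 7,711 present. Satisfied.
Vote: requires three-fifths of the votes cast (7,711 − 273 abstaining = 7,438); 3/5 of 7438 = 4462.80, rounded up to 4463, so 4,463 needed; 4,458 in favor. Not satisfied.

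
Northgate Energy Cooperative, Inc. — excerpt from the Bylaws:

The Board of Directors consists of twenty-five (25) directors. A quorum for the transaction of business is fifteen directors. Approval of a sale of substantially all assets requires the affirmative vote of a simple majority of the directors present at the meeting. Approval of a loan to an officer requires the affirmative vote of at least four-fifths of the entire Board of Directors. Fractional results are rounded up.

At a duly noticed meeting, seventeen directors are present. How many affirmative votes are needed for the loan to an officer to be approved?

20

The loan to an officer requires four-fifths of the entire Board of Directors (25).
4/5 of 25 = 20.
(Only 17 can vote, so the loan to an officer cannot pass at this meeting, but the required vote is still 20.)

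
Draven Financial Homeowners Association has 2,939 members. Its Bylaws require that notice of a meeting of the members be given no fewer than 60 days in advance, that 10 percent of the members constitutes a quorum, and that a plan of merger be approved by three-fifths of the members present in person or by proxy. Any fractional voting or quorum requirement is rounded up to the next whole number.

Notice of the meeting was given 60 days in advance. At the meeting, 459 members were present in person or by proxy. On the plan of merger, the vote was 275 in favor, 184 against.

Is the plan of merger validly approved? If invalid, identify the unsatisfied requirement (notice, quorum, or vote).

Invalid — vote requirement not satisfied.

Notice: 60 days given; 60 required. Satisfied.
Quorum: 10% of 2,939 = 293.90, rounded up to 294; 459 present. Satisfied.
Vote: requires three-fifths of those present (459); 3/5 of 459 = 275.40, rounded up to 276, so 276 needed; 275 in favor. Not satisfied.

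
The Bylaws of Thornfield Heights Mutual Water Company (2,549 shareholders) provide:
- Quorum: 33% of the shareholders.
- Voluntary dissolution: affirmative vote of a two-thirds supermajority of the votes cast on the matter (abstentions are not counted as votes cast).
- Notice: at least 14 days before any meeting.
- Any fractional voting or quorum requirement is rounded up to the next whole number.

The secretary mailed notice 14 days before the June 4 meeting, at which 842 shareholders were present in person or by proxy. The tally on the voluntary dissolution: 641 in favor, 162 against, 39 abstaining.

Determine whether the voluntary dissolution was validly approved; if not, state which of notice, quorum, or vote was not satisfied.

Notice: 14 days given; 14 required. Satisfied.
Quorum: 33% of 2,549 = 841.17, rounded up to 842; 842 present. Satisfied.
Vote: requires two-thirds of the votes cast (842 − 39 abstaining = 803); 2/3 of 803 = 535.33, rounded up to 536, so 536 needed; 641 in favor. Satisfied.

Valid — all requirements satisfied.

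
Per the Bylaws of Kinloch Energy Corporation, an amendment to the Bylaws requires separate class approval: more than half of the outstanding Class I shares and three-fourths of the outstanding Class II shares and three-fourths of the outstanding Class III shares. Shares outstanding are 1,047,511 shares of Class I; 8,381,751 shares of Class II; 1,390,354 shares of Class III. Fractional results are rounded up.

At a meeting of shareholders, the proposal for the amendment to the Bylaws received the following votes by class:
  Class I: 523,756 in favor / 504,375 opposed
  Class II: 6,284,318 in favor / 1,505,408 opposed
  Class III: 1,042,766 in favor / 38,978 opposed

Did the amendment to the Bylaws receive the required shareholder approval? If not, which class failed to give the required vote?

Not approved — the Class II shares did not give the required vote.

Class I: a majority of 1047511 is 523756; 523,756 required, 523,756 in favor — approved.
Class II: 3/4 of 8381751 = 6286313.25, rounded up to 6286314; 6,286,314 required, 6,284,318 in favor — not approved.
Class III: 3/4 of 1390354 = 1042765.50, rounded up to 1042766; 1,042,766 required, 1,042,766 in favor — approved.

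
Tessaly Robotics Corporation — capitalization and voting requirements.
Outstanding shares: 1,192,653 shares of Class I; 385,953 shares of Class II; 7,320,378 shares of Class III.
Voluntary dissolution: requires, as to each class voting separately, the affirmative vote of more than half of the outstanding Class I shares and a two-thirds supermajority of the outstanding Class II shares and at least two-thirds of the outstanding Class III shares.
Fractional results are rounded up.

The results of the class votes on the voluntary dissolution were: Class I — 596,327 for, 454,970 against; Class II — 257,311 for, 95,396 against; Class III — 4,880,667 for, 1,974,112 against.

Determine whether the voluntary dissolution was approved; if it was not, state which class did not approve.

Approved — every class gave the required vote.

Class I: a majority of 1192653 is 596327; 596,327 required, 596,327 in favor — approved.
Class II: 2/3 of 385953 = 257302; 257,302 required, 257,311 in favor — approved.
Class III: 2/3 of 7320378 = 4880252; 4,880,252 required, 4,880,667 in favor — approved.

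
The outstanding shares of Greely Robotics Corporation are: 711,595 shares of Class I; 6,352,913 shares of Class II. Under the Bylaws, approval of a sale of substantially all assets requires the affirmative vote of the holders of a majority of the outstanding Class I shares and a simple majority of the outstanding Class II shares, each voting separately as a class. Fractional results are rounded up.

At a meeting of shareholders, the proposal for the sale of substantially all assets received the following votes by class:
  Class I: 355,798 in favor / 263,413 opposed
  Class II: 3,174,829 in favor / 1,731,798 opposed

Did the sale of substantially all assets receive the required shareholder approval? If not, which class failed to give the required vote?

Class I: a majority of 711595 is 355798; 355,798 required, 355,798 in favor — approved.
Class II: a majority of 6352913 is 3176457; 3,176,457 required, 3,174,829 in favor — not approved.

Not approved — the Class II shares did not give the required vote.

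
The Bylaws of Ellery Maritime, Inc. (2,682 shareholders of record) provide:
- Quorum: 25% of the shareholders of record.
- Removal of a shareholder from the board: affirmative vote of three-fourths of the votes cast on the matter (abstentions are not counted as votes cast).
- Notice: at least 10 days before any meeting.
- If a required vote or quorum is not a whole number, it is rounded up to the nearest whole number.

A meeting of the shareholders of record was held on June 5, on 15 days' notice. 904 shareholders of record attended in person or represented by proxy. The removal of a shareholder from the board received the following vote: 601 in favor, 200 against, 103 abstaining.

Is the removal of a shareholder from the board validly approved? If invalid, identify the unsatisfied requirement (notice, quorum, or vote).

Notice: 15 days given; 10 required. Satisfied.
Quorum: 25% of 2,682 = 670.50, rounded up to 671; 904 present. Satisfied.
Vote: requires three-fourths of the votes cast (904 − 103 abstaining = 801); 3/4 of 801 = 600.75, rounded up to 601, so 601 needed; 601 in favor. Satisfied.

Valid — all requirements satisfied.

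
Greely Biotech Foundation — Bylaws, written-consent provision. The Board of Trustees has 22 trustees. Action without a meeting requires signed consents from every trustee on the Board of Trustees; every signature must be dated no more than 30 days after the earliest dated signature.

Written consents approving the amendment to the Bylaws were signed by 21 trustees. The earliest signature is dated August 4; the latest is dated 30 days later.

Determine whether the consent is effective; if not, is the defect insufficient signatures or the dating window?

Not effective — insufficient signatures.

Signatures required: every one of 22 — unanimous means all 22, so 22 needed; 21 signed. Insufficient.
Dating window: the latest signature is 30 days after the earliest; the limit is 30 days. Within the window.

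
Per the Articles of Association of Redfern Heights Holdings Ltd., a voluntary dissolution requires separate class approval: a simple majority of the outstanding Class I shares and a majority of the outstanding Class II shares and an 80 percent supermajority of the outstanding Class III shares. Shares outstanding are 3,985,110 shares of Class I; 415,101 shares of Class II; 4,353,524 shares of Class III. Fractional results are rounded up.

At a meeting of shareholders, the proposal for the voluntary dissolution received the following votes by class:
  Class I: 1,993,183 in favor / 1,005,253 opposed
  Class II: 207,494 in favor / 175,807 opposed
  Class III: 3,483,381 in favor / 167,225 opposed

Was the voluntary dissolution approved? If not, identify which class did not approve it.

Class I: a majority of 3985110 is 1992556; 1,992,556 required, 1,993,183 in favor — approved.
Class II: a majority of 415101 is 207551; 207,551 required, 207,494 in favor — not approved.
Class III: 4/5 of 4353524 = 3482819.20, rounded up to 3482820; 3,482,820 required, 3,483,381 in favor — approved.

Not approved — the Class II shares did not give the required vote.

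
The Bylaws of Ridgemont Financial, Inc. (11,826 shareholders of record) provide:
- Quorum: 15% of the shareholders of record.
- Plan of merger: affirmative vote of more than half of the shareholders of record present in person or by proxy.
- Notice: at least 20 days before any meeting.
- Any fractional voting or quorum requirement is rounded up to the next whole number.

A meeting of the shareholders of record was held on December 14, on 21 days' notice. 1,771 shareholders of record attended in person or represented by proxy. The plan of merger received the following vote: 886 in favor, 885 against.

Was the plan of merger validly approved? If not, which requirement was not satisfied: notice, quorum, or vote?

Notice: 21 days given; 20 required. Satisfied.
Quorum: 15% of 11,826 = 1,773.90, rounded up to 1,774; 1,771 present. Not satisfied.
Vote: requires a majority of those present (1,771); a majority of 1771 is 886, so 886 needed; 886 in favor. Satisfied.

Invalid — quorum requirement not satisfied.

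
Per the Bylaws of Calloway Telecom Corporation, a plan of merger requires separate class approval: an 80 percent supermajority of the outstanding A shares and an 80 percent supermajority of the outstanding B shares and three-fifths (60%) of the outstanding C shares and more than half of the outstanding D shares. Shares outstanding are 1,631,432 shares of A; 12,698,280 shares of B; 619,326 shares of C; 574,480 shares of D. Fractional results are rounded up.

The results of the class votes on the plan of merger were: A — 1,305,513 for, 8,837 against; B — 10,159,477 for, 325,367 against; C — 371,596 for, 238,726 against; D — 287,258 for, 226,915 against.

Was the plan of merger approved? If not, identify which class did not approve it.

A: 4/5 of 1631432 = 1305145.60, rounded up to 1305146; 1,305,146 required, 1,305,513 in favor — approved.
B: 4/5 of 12698280 = 10158624; 10,158,624 required, 10,159,477 in favor — approved.
C: 3/5 of 619326 = 371595.60, rounded up to 371596; 371,596 required, 371,596 in favor — approved.
D: a majority of 574480 is 287241; 287,241 required, 287,258 in favor — approved.

Approved — every class gave the required vote.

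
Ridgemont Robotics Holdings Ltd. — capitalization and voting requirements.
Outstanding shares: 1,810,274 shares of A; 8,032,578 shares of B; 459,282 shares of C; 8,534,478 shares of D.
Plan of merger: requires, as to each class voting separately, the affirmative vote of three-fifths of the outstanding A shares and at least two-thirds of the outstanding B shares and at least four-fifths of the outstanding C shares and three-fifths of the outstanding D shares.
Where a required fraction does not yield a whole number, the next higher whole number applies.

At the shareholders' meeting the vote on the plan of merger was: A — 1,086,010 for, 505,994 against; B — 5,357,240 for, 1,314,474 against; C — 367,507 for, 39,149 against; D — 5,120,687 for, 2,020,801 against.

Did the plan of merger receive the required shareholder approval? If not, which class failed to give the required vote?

Not approved — the A shares did not give the required vote.

A: 3/5 of 1810274 = 1086164.40, rounded up to 1086165; 1,086,165 required, 1,086,010 in favor — not approved.
B: 2/3 of 8032578 = 5355052; 5,355,052 required, 5,357,240 in favor — approved.
C: 4/5 of 459282 = 367425.60, rounded up to 367426; 367,426 required, 367,507 in favor — approved.
D: 3/5 of 8534478 = 5120686.80, rounded up to 5120687; 5,120,687 required, 5,120,687 in favor — approved.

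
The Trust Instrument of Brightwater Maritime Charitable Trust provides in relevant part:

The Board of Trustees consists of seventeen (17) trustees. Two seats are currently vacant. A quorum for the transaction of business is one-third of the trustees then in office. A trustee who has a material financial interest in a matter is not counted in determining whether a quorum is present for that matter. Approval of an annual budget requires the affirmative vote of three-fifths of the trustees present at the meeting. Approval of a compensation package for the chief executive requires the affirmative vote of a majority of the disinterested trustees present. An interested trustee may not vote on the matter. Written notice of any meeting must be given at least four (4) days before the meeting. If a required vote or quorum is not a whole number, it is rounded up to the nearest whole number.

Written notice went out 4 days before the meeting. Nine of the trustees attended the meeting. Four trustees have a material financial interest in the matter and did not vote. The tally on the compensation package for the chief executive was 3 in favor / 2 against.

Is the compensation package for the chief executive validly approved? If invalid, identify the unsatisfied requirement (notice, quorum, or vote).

Valid — all requirements satisfied.

Notice: 4 days given; 4 required (4 ≥ 4). Satisfied.
Quorum: 9 present, but the 4 interested trustees do not count, leaving 5. Quorum is 5. Satisfied.
Vote: the compensation package for the chief executive requires a majority of the disinterested trustees present (9 − 4 = 5). A majority of 5 is 3, so 3 affirmative votes are needed; 3 voted in favor. Satisfied.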